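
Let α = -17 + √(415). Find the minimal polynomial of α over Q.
m_α(x) = x^2 + 34x - 126

From α + 17 = √(415), squaring gives (α + 17)^2 = 415, i.e. α^2 + 34α + 289 = 415, so α^2 + 34α - 126 = 0. The discriminant of x^2 + 34x - 126 is (34)^2 - 4·(-126) = 1156 + 504 = 1660, and 4·(415) is not a perfect square in Q since 415 is squarefree and ≠ 1. Hence x^2 + 34x - 126 is irreducible over Q and is the minimal polynomial of α.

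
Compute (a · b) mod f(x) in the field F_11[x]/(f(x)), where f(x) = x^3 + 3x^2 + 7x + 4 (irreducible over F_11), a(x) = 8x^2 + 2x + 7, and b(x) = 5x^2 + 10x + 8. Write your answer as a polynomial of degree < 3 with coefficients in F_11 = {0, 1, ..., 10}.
a · b ≡ 6x^2 + 4x (mod f(x))

Multiply in F_11[x]: a(x)·b(x) = (8x^2 + 2x + 7)·(5x^2 + 10x + 8) = 7x^4 + 2x^3 + 9x^2 + 9x + 1. This has degree ≥ 3, so divide by f(x) over F_11: 7x^4 + 2x^3 + 9x^2 + 9x + 1 = (7x + 3)·(x^3 + 3x^2 + 7x + 4) + (6x^2 + 4x). Hence a·b ≡ 6x^2 + 4x (mod f). (F_11[x]/(f) is a field with 11^3 = 1331 elements since f is irreducible of degree 3.)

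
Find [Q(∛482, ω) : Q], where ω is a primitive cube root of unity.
[Q(∛482, ω) : Q] = 6

[Q(∛482):Q] = 3 (min poly x^3 - 482, irreducible since 482 is not a perfect cube). [Q(ω):Q] = 2 (min poly x^2 + x + 1). Since Q(∛482) ⊂ R and ω ∉ R, we have ω ∉ Q(∛482), so x^2 + x + 1 remains irreducible over Q(∛482) and [Q(∛482, ω) : Q(∛482)] = 2. By the tower law, [Q(∛482, ω) : Q] = 3 · 2 = 6. (In fact Q(∛482, ω) is the splitting field of x^3 - 482 over Q.)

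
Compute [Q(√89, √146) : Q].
[Q(√89, √146) : Q] = 4

[Q(√89):Q] = 2 (min poly x^2 - 89, irreducible since 89 is squarefree > 1). For the top step, suppose √146 ∈ Q(√89), say √146 = c + d√89 with c, d ∈ Q. Squaring: 146 = c^2 + 89d^2 + 2cd√89. Since √89 ∉ Q this forces 2cd = 0. If d = 0 then √146 = c ∈ Q, contradicting 146 squarefree > 1. If c = 0 then 146 = 89d^2, so 89·146 = (89d)^2 is a perfect square in Q — but 89·146 = 12994 is not a perfect square (since 89 and 146 are distinct squarefree integers). Contradiction. Hence √146 ∉ Q(√89), so x^2 - 146 stays irreducible over Q(√89) and [Q(√89, √146) : Q(√89)] = 2. By the tower law, [Q(√89, √146) : Q] = 2 · 2 = 4.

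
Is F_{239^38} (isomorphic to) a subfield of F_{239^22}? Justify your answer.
No: F_{239^38} is not a subfield of F_{239^22}

F_{p^m} embeds in F_{p^n} iff m | n. Here 38 ∤ 22 (since 22 = 0·38 + 22 with remainder 22 ≠ 0), so F_{239^38} is not a subfield of F_{239^22}. Equivalently: if it were, the tower law would give 38 = [F_{239^38}:F_239] dividing [F_{239^22}:F_239] = 22, contradiction.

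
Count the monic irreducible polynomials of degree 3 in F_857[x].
There are 209807312 monic irreducible polynomials of degree 3 over F_857

Each element of F_{857^3} that lies in no proper subfield is a root of exactly one monic irreducible of degree 3 over F_857, and each such polynomial has 3 distinct roots in F_{857^3}. By Möbius inversion the count is N_857(3) = (1/3) Σ_{d|3} μ(3/d) · 857^d = (1/3)(μ(3)·857^1 + μ(1)·857^3) = 629421936/3 = 209807312.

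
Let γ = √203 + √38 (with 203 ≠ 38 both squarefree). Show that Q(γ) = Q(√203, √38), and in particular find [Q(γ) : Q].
[Q(γ) : Q] = 4 (equivalently, Q(γ) = Q(√203, √38))

Obviously Q(γ) ⊆ Q(√203, √38), and [Q(√203, √38):Q] = 4 (since 203, 38 are distinct squarefree integers > 1 with 7714 not a perfect square). To show equality we compute the minimal polynomial of γ. From γ = √203 + √38: γ^2 = 203 + 2√(7714) + 38 = 241 + 2√(7714), so γ^2 - 241 = 2√(7714); squaring, (γ^2 - 241)^2 = 4·7714, i.e. γ^4 - 482γ^2 + 58081 - 30856 = 0, i.e. γ^4 - 482γ^2 + 27225 = 0. So γ is a root of x^4 - 482x^2 + 27225. This polynomial is irreducible over Q: it has no rational root (each ±√203 ± √38 is irrational), and any factorization into two quadratics over Q would force √(7714) ∈ Q (pairing opposite roots) or √203, √38 ∈ Q (other pairings), all impossible. Hence [Q(γ):Q] = 4 = [Q(√203, √38):Q], so Q(γ) = Q(√203, √38).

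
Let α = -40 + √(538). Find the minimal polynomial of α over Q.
m_α(x) = x^2 + 80x + 1062

From α + 40 = √(538), squaring gives (α + 40)^2 = 538, i.e. α^2 + 80α + 1600 = 538, so α^2 + 80α + 1062 = 0. The discriminant of x^2 + 80x + 1062 is (80)^2 - 4·(1062) = 6400 - 4248 = 2152, and 4·(538) is not a perfect square in Q since 538 is squarefree and ≠ 1. Hence x^2 + 80x + 1062 is irreducible over Q and is the minimal polynomial of α.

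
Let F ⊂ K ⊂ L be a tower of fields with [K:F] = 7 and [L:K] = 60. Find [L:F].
[L:F] = 420

The tower law says that for any tower of field extensions F ⊂ K ⊂ L with finite degrees, [L:F] = [L:K] · [K:F]. Here this gives [L:F] = 60 · 7 = 420.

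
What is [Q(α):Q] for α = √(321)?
[Q(α):Q] = 2

[Q(α):Q] equals the degree of the minimal polynomial of α. Here α^2 = 321 and x^2 - 321 is irreducible (d = 321 is squarefree, ≠ 1, hence not a square), so deg(m_α) = 2. Thus [Q(α):Q] = 2.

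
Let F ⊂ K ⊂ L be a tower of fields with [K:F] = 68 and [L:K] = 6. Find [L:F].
[L:F] = 408

The tower law says that for any tower of field extensions F ⊂ K ⊂ L with finite degrees, [L:F] = [L:K] · [K:F]. Here this gives [L:F] = 6 · 68 = 408.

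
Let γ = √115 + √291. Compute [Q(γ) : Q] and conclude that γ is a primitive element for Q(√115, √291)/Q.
[Q(γ) : Q] = 4 (equivalently, Q(γ) = Q(√115, √291))

Obviously Q(γ) ⊆ Q(√115, √291), and [Q(√115, √291):Q] = 4 (since 115, 291 are distinct squarefree integers > 1 with 33465 not a perfect square). To show equality we compute the minimal polynomial of γ. From γ = √115 + √291: γ^2 = 115 + 2√(33465) + 291 = 406 + 2√(33465), so γ^2 - 406 = 2√(33465); squaring, (γ^2 - 406)^2 = 4·33465, i.e. γ^4 - 812γ^2 + 164836 - 133860 = 0, i.e. γ^4 - 812γ^2 + 30976 = 0. So γ is a root of x^4 - 812x^2 + 30976. This polynomial is irreducible over Q: it has no rational root (each ±√115 ± √291 is irrational), and any factorization into two quadratics over Q would force √(33465) ∈ Q (pairing opposite roots) or √115, √291 ∈ Q (other pairings), all impossible. Hence [Q(γ):Q] = 4 = [Q(√115, √291):Q], so Q(γ) = Q(√115, √291).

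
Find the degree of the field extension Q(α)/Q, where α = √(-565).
[Q(α):Q] = 2

[Q(α):Q] equals the degree of the minimal polynomial of α. Here α^2 = -565 and x^2 + 565 is irreducible (d = -565 is squarefree, ≠ 1, hence not a square), so deg(m_α) = 2. Thus [Q(α):Q] = 2.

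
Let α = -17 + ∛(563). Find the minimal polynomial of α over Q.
m_α(x) = x^3 + 51x^2 + 867x + 4350

Set β = α + 17 = ∛(563), so β^3 = 563. Then (α + 17)^3 - 563 = 0, i.e. α is a root of g(x) = (x + 17)^3 - 563 = x^3 + 51x^2 + 867x + 4350. Since g(x) = h(x + 17) where h(x) = x^3 - 563, and h is irreducible over Q (because 563 is not a perfect cube, so h has no rational root, and a monic cubic with no rational root is irreducible), g is also irreducible (irreducibility is preserved under the substitution x → x + 17). Hence m_α(x) = x^3 + 51x^2 + 867x + 4350.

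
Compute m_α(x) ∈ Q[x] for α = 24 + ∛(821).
m_α(x) = x^3 - 72x^2 + 1728x - 14645

Set β = α - 24 = ∛(821), so β^3 = 821. Then (α - 24)^3 - 821 = 0, i.e. α is a root of g(x) = (x - 24)^3 - 821 = x^3 - 72x^2 + 1728x - 14645. Since g(x) = h(x - 24) where h(x) = x^3 - 821, and h is irreducible over Q (because 821 is not a perfect cube, so h has no rational root, and a monic cubic with no rational root is irreducible), g is also irreducible (irreducibility is preserved under the substitution x → x - 24). Hence m_α(x) = x^3 - 72x^2 + 1728x - 14645.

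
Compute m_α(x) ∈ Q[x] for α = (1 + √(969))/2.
m_α(x) = x^2 - x - 242

From 2α - 1 = √(969), squaring gives (2α - 1)^2 = 969, i.e. 4α^2 - 4α + 1 = 969, so α^2 - α + (1 - 969)/4 = 0. Since 969 ≡ 1 (mod 4), (1 - 969)/4 = -242 ∈ Z. The polynomial x^2 - x - 242 has discriminant 1 - 4·(-242) = 969, which is not a perfect square in Q (d = 969 is squarefree and ≠ 1), so x^2 - x - 242 is irreducible over Q. It is the minimal polynomial of α.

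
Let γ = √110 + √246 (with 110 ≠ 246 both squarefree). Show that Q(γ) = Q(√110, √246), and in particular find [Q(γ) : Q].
[Q(γ) : Q] = 4 (equivalently, Q(γ) = Q(√110, √246))

Obviously Q(γ) ⊆ Q(√110, √246), and [Q(√110, √246):Q] = 4 (since 110, 246 are distinct squarefree integers > 1 with 27060 not a perfect square). To show equality we compute the minimal polynomial of γ. From γ = √110 + √246: γ^2 = 110 + 2√(27060) + 246 = 356 + 2√(27060), so γ^2 - 356 = 2√(27060); squaring, (γ^2 - 356)^2 = 4·27060, i.e. γ^4 - 712γ^2 + 126736 - 108240 = 0, i.e. γ^4 - 712γ^2 + 18496 = 0. So γ is a root of x^4 - 712x^2 + 18496. This polynomial is irreducible over Q: it has no rational root (each ±√110 ± √246 is irrational), and any factorization into two quadratics over Q would force √(27060) ∈ Q (pairing opposite roots) or √110, √246 ∈ Q (other pairings), all impossible. Hence [Q(γ):Q] = 4 = [Q(√110, √246):Q], so Q(γ) = Q(√110, √246).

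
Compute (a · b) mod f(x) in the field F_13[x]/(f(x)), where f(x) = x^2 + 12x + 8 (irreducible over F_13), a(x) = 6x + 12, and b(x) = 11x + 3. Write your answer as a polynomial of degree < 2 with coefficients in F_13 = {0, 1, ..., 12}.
a · b ≡ 8x + 2 (mod f(x))

Multiply in F_13[x]: a(x)·b(x) = (6x + 12)·(11x + 3) = x^2 + 7x + 10. This has degree ≥ 2, so divide by f(x) over F_13: x^2 + 7x + 10 = (1)·(x^2 + 12x + 8) + (8x + 2). Hence a·b ≡ 8x + 2 (mod f). (F_13[x]/(f) is a field with 13^2 = 169 elements since f is irreducible of degree 2.)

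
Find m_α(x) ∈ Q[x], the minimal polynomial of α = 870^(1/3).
m_α(x) = x^3 - 870

α satisfies α^3 = 870, so x^3 - 870 annihilates α. By the rational root test, a rational root p/q (in lowest terms) of x^3 - 870 would satisfy p^3 = 870 q^3, forcing q = 1 and p^3 = 870; but 870 is not a perfect cube, contradiction. A monic cubic over Q with no rational root is irreducible (any nontrivial factorization would include a linear factor). Hence x^3 - 870 is the minimal polynomial of α, and in particular [Q(α):Q] = 3.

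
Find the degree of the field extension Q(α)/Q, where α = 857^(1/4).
[Q(α):Q] = 4

α is a root of x^4 - 857. By Eisenstein's criterion at the prime p = 857 (which divides the constant term 857 but p^2 = 734449 does not, since 857 is squarefree), x^4 - 857 is irreducible over Q. Hence [Q(α):Q] = 4.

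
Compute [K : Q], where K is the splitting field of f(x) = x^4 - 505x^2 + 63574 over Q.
[K : Q] = 4

Solving the quadratic in x^2: x^2 = (505 ± √(505^2 - 4·63574))/2 = (505 ± √729)/2 = (505 ± 27)/2, giving x^2 = 239 or x^2 = 266. So f(x) = (x^2 - 239)(x^2 - 266) and the roots of f are ±√239, ±√266. Hence the splitting field is K = Q(√239, √266). Since 239 and 266 are distinct squarefree integers > 1, their product 63574 is not a perfect square, so √266 ∉ Q(√239). By the tower law [K:Q] = [Q(√239,√266):Q(√239)] · [Q(√239):Q] = 2 · 2 = 4.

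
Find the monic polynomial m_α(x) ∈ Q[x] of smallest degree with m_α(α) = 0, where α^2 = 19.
m_α(x) = x^2 - 19

α satisfies α^2 - 19 = 0, so x^2 - 19 annihilates α. Since d = 19 is squarefree and ≠ 1, it is not a perfect square in Q, so x^2 - 19 has no rational root and is therefore irreducible over Q (a degree-2 polynomial over a field is irreducible iff it has no root). Hence m_α(x) = x^2 - 19.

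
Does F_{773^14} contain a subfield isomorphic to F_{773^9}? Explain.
No: F_{773^9} is not a subfield of F_{773^14}

F_{p^m} embeds in F_{p^n} iff m | n. Here 9 ∤ 14 (since 14 = 1·9 + 5 with remainder 5 ≠ 0), so F_{773^9} is not a subfield of F_{773^14}. Equivalently: if it were, the tower law would give 9 = [F_{773^9}:F_773] dividing [F_{773^14}:F_773] = 14, contradiction.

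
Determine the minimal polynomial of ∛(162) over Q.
m_α(x) = x^3 - 162

α satisfies α^3 = 162, so x^3 - 162 annihilates α. By the rational root test, a rational root p/q (in lowest terms) of x^3 - 162 would satisfy p^3 = 162 q^3, forcing q = 1 and p^3 = 162; but 162 is not a perfect cube, contradiction. A monic cubic over Q with no rational root is irreducible (any nontrivial factorization would include a linear factor). Hence x^3 - 162 is the minimal polynomial of α, and in particular [Q(α):Q] = 3.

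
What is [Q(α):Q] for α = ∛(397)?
[Q(α):Q] = 3

The minimal polynomial of α is x^3 - 397, irreducible over Q since 397 is not a perfect cube (so x^3 - 397 has no rational root). Hence [Q(α):Q] = deg(m_α) = 3.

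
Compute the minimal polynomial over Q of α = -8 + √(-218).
m_α(x) = x^2 + 16x + 282

From α + 8 = √(-218), squaring gives (α + 8)^2 = -218, i.e. α^2 + 16α + 64 = -218, so α^2 + 16α + 282 = 0. The discriminant of x^2 + 16x + 282 is (16)^2 - 4·(282) = 256 - 1128 = -872, and 4·(-218) is not a perfect square in Q since -218 is squarefree and ≠ 1. Hence x^2 + 16x + 282 is irreducible over Q and is the minimal polynomial of α.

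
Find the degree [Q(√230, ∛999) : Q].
[Q(√230, ∛999) : Q] = 6

Let L = Q(√230, ∛999). Since Q(√230) ⊂ L and [Q(√230):Q] = 2, the tower law gives 2 | [L:Q]. Likewise Q(∛999) ⊂ L with [Q(∛999):Q] = 3 (because 999 is not a perfect cube), so 3 | [L:Q]. As gcd(2,3) = 1, [L:Q] is divisible by 6. Conversely L is generated over Q by √230 and ∛999, so [L:Q] ≤ 2·3 = 6. Therefore [Q(√230, ∛999) : Q] = 6.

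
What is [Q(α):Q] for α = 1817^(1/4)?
[Q(α):Q] = 4

α is a root of x^4 - 1817. By Eisenstein's criterion at the prime p = 23 (which divides the constant term 1817 but p^2 = 529 does not, since 1817 is squarefree), x^4 - 1817 is irreducible over Q. Hence [Q(α):Q] = 4.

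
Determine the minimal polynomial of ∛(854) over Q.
m_α(x) = x^3 - 854

α satisfies α^3 = 854, so x^3 - 854 annihilates α. By the rational root test, a rational root p/q (in lowest terms) of x^3 - 854 would satisfy p^3 = 854 q^3, forcing q = 1 and p^3 = 854; but 854 is not a perfect cube, contradiction. A monic cubic over Q with no rational root is irreducible (any nontrivial factorization would include a linear factor). Hence x^3 - 854 is the minimal polynomial of α, and in particular [Q(α):Q] = 3.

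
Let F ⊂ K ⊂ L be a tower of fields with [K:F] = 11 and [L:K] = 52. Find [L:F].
[L:F] = 572

The tower law says that for any tower of field extensions F ⊂ K ⊂ L with finite degrees, [L:F] = [L:K] · [K:F]. Here this gives [L:F] = 52 · 11 = 572.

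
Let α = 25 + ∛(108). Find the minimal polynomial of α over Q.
m_α(x) = x^3 - 75x^2 + 1875x - 15733

Set β = α - 25 = ∛(108), so β^3 = 108. Then (α - 25)^3 - 108 = 0, i.e. α is a root of g(x) = (x - 25)^3 - 108 = x^3 - 75x^2 + 1875x - 15733. Since g(x) = h(x - 25) where h(x) = x^3 - 108, and h is irreducible over Q (because 108 is not a perfect cube, so h has no rational root, and a monic cubic with no rational root is irreducible), g is also irreducible (irreducibility is preserved under the substitution x → x - 25). Hence m_α(x) = x^3 - 75x^2 + 1875x - 15733.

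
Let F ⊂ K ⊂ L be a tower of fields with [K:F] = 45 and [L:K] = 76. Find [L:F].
[L:F] = 3420

The tower law says that for any tower of field extensions F ⊂ K ⊂ L with finite degrees, [L:F] = [L:K] · [K:F]. Here this gives [L:F] = 76 · 45 = 3420.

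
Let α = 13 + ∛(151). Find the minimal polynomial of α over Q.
m_α(x) = x^3 - 39x^2 + 507x - 2348

Set β = α - 13 = ∛(151), so β^3 = 151. Then (α - 13)^3 - 151 = 0, i.e. α is a root of g(x) = (x - 13)^3 - 151 = x^3 - 39x^2 + 507x - 2348. Since g(x) = h(x - 13) where h(x) = x^3 - 151, and h is irreducible over Q (because 151 is not a perfect cube, so h has no rational root, and a monic cubic with no rational root is irreducible), g is also irreducible (irreducibility is preserved under the substitution x → x - 13). Hence m_α(x) = x^3 - 39x^2 + 507x - 2348.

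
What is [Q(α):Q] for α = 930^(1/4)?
[Q(α):Q] = 4

α is a root of x^4 - 930. By Eisenstein's criterion at the prime p = 2 (which divides the constant term 930 but p^2 = 4 does not, since 930 is squarefree), x^4 - 930 is irreducible over Q. Hence [Q(α):Q] = 4.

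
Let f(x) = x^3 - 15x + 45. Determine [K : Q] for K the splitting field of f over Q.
[K : Q] = 6

By the rational root test, any rational root of the monic integer polynomial f(x) = x^3 - 15x + 45 must be an integer dividing the constant term 45, i.e. one of ±{1, 3, 5, 9, 15, 45}. Evaluating: f(1) = 31, f(-1) = 59, f(3) = 27, f(-3) = 63, f(5) = 95, f(-5) = -5, f(9) = 639, f(-9) = -549, f(15) = 3195, f(-15) = -3105, f(45) = 90495, f(-45) = -90405; none is 0, so f has no rational root and is therefore irreducible over Q (a cubic with no linear factor over a field is irreducible). For an irreducible cubic, the Galois group is A_3 or S_3 according as the discriminant disc(f) = -4a^3 - 27b^2 = -4·(-15)^3 - 27·(45)^2 = -41175 is or is not a square in Q. Here disc(f) = -41175 is not a perfect square in Q, so the Galois group of f over Q is not contained in A_3 and must be all of S_3. The splitting field has degree |S_3| = 6 over Q, so [K : Q] = 6.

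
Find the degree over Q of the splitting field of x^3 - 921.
[K : Q] = 6

The roots of x^3 - 921 are ∛921, ω∛921, ω^2∛921 where ω = e^(2πi/3) is a primitive cube root of unity, so K = Q(∛921, ω). Now [Q(∛921):Q] = 3 (since 921 is not a perfect cube, x^3 - 921 is irreducible) and [Q(ω):Q] = 2. Both 2 and 3 divide [K:Q], and [K:Q] ≤ 3·2 = 6, so [K:Q] = 6. (Equivalently: Q(∛921) ⊂ R but ω ∉ R, so [K : Q(∛921)] = 2.)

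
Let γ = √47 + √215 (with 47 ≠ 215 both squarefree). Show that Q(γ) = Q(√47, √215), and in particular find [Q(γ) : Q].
[Q(γ) : Q] = 4 (equivalently, Q(γ) = Q(√47, √215))

Obviously Q(γ) ⊆ Q(√47, √215), and [Q(√47, √215):Q] = 4 (since 47, 215 are distinct squarefree integers > 1 with 10105 not a perfect square). To show equality we compute the minimal polynomial of γ. From γ = √47 + √215: γ^2 = 47 + 2√(10105) + 215 = 262 + 2√(10105), so γ^2 - 262 = 2√(10105); squaring, (γ^2 - 262)^2 = 4·10105, i.e. γ^4 - 524γ^2 + 68644 - 40420 = 0, i.e. γ^4 - 524γ^2 + 28224 = 0. So γ is a root of x^4 - 524x^2 + 28224. This polynomial is irreducible over Q: it has no rational root (each ±√47 ± √215 is irrational), and any factorization into two quadratics over Q would force √(10105) ∈ Q (pairing opposite roots) or √47, √215 ∈ Q (other pairings), all impossible. Hence [Q(γ):Q] = 4 = [Q(√47, √215):Q], so Q(γ) = Q(√47, √215).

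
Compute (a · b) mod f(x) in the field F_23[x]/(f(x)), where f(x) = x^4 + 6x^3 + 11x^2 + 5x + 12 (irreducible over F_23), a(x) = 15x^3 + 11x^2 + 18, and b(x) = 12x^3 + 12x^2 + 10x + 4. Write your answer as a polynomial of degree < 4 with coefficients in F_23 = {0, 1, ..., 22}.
a · b ≡ 19x^3 + 14x^2 + 21x + 20 (mod f(x))

Multiply in F_23[x]: a(x)·b(x) = (15x^3 + 11x^2 + 18)·(12x^3 + 12x^2 + 10x + 4) = 19x^6 + 13x^5 + 6x^4 + 18x^3 + 7x^2 + 19x + 3. This has degree ≥ 4, so divide by f(x) over F_23: 19x^6 + 13x^5 + 6x^4 + 18x^3 + 7x^2 + 19x + 3 = (19x^2 + 14x + 12)·(x^4 + 6x^3 + 11x^2 + 5x + 12) + (19x^3 + 14x^2 + 21x + 20). Hence a·b ≡ 19x^3 + 14x^2 + 21x + 20 (mod f). (F_23[x]/(f) is a field with 23^4 = 279841 elements since f is irreducible of degree 4.)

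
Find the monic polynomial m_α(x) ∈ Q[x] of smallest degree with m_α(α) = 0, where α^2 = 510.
m_α(x) = x^2 - 510

α satisfies α^2 - 510 = 0, so x^2 - 510 annihilates α. Since d = 510 is squarefree and ≠ 1, it is not a perfect square in Q, so x^2 - 510 has no rational root and is therefore irreducible over Q (a degree-2 polynomial over a field is irreducible iff it has no root). Hence m_α(x) = x^2 - 510.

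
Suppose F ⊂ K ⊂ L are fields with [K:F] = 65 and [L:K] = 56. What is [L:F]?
[L:F] = 3640

The tower law says that for any tower of field extensions F ⊂ K ⊂ L with finite degrees, [L:F] = [L:K] · [K:F]. Here this gives [L:F] = 56 · 65 = 3640.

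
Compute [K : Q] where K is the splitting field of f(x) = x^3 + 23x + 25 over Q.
[K : Q] = 6

By the rational root test, any rational root of the monic integer polynomial f(x) = x^3 + 23x + 25 must be an integer dividing the constant term 25, i.e. one of ±{1, 5, 25}. Evaluating: f(1) = 49, f(-1) = 1, f(5) = 265, f(-5) = -215, f(25) = 16225, f(-25) = -16175; none is 0, so f has no rational root and is therefore irreducible over Q (a cubic with no linear factor over a field is irreducible). For an irreducible cubic, the Galois group is A_3 or S_3 according as the discriminant disc(f) = -4a^3 - 27b^2 = -4·(23)^3 - 27·(25)^2 = -65543 is or is not a square in Q. Here disc(f) = -65543 is not a perfect square in Q, so the Galois group of f over Q is not contained in A_3 and must be all of S_3. The splitting field has degree |S_3| = 6 over Q, so [K : Q] = 6.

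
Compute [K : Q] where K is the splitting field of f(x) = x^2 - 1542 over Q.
[K : Q] = 2

f(x) = x^2 - 1542 factors as (x - √1542)(x + √1542). The splitting field is K = Q(√1542). Since 1542 is squarefree and > 1, it is not a perfect square, so x^2 - 1542 is irreducible over Q and [Q(√1542) : Q] = 2. Hence [K : Q] = 2.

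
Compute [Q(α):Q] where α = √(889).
[Q(α):Q] = 2

[Q(α):Q] equals the degree of the minimal polynomial of α. Here α^2 = 889 and x^2 - 889 is irreducible (d = 889 is squarefree, ≠ 1, hence not a square), so deg(m_α) = 2. Thus [Q(α):Q] = 2.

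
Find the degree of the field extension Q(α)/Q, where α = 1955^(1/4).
[Q(α):Q] = 4

α is a root of x^4 - 1955. By Eisenstein's criterion at the prime p = 5 (which divides the constant term 1955 but p^2 = 25 does not, since 1955 is squarefree), x^4 - 1955 is irreducible over Q. Hence [Q(α):Q] = 4.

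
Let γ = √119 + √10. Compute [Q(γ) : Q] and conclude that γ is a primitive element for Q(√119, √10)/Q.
[Q(γ) : Q] = 4 (equivalently, Q(γ) = Q(√119, √10))

Obviously Q(γ) ⊆ Q(√119, √10), and [Q(√119, √10):Q] = 4 (since 119, 10 are distinct squarefree integers > 1 with 1190 not a perfect square). To show equality we compute the minimal polynomial of γ. From γ = √119 + √10: γ^2 = 119 + 2√(1190) + 10 = 129 + 2√(1190), so γ^2 - 129 = 2√(1190); squaring, (γ^2 - 129)^2 = 4·1190, i.e. γ^4 - 258γ^2 + 16641 - 4760 = 0, i.e. γ^4 - 258γ^2 + 11881 = 0. So γ is a root of x^4 - 258x^2 + 11881. This polynomial is irreducible over Q: it has no rational root (each ±√119 ± √10 is irrational), and any factorization into two quadratics over Q would force √(1190) ∈ Q (pairing opposite roots) or √119, √10 ∈ Q (other pairings), all impossible. Hence [Q(γ):Q] = 4 = [Q(√119, √10):Q], so Q(γ) = Q(√119, √10).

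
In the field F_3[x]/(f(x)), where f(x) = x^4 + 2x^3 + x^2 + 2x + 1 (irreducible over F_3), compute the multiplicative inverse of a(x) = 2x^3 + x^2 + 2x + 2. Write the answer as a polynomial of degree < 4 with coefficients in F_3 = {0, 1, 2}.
a(x)^(-1) ≡ 2x^3 + 2x^2 + 2 (mod f(x))

Since f is irreducible over F_3, F_3[x]/(f) is a field and a(x) ≠ 0 has an inverse. Apply the extended Euclidean algorithm to f(x) and a(x) in F_3[x]: f(x) = (2x)·a(x) + (x + 1);  a(x) = (2x^2 + 2x)·(x + 1) + (2). The last nonzero remainder is the constant 2 = gcd(f, a) in F_3. Back-substituting through the division chain expresses 2 = s(x)·a(x) + t(x)·f(x) with s(x) ≡ x^3 + x^2 + 1 (mod f), so (x^3 + x^2 + 1)·a(x) ≡ 2 (mod f). Multiplying by 2^(-1) ≡ 2 in F_3 gives a(x)^(-1) ≡ 2·(x^3 + x^2 + 1) ≡ 2x^3 + 2x^2 + 2 (mod f). Check: (2x^3 + x^2 + 2x + 2)·(2x^3 + 2x^2 + 2) = x^6 + x + 1 ≡ 1 (mod x^4 + 2x^3 + x^2 + 2x + 1).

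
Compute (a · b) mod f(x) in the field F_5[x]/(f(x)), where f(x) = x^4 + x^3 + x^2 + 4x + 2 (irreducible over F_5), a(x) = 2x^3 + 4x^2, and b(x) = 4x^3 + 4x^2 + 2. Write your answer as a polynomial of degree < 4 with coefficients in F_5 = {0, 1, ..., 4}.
a · b ≡ 4x^3 + x^2 + 1 (mod f(x))

Multiply in F_5[x]: a(x)·b(x) = (2x^3 + 4x^2)·(4x^3 + 4x^2 + 2) = 3x^6 + 4x^5 + x^4 + 4x^3 + 3x^2. This has degree ≥ 4, so divide by f(x) over F_5: 3x^6 + 4x^5 + x^4 + 4x^3 + 3x^2 = (3x^2 + x + 2)·(x^4 + x^3 + x^2 + 4x + 2) + (4x^3 + x^2 + 1). Hence a·b ≡ 4x^3 + x^2 + 1 (mod f). (F_5[x]/(f) is a field with 5^4 = 625 elements since f is irreducible of degree 4.)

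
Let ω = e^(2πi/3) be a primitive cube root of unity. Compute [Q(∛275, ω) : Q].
[Q(∛275, ω) : Q] = 6

[Q(∛275):Q] = 3 (min poly x^3 - 275, irreducible since 275 is not a perfect cube). [Q(ω):Q] = 2 (min poly x^2 + x + 1). Since Q(∛275) ⊂ R and ω ∉ R, we have ω ∉ Q(∛275), so x^2 + x + 1 remains irreducible over Q(∛275) and [Q(∛275, ω) : Q(∛275)] = 2. By the tower law, [Q(∛275, ω) : Q] = 3 · 2 = 6. (In fact Q(∛275, ω) is the splitting field of x^3 - 275 over Q.)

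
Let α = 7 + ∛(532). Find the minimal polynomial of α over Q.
m_α(x) = x^3 - 21x^2 + 147x - 875

Set β = α - 7 = ∛(532), so β^3 = 532. Then (α - 7)^3 - 532 = 0, i.e. α is a root of g(x) = (x - 7)^3 - 532 = x^3 - 21x^2 + 147x - 875. Since g(x) = h(x - 7) where h(x) = x^3 - 532, and h is irreducible over Q (because 532 is not a perfect cube, so h has no rational root, and a monic cubic with no rational root is irreducible), g is also irreducible (irreducibility is preserved under the substitution x → x - 7). Hence m_α(x) = x^3 - 21x^2 + 147x - 875.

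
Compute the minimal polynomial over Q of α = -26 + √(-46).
m_α(x) = x^2 + 52x + 722

From α + 26 = √(-46), squaring gives (α + 26)^2 = -46, i.e. α^2 + 52α + 676 = -46, so α^2 + 52α + 722 = 0. The discriminant of x^2 + 52x + 722 is (52)^2 - 4·(722) = 2704 - 2888 = -184, and 4·(-46) is not a perfect square in Q since -46 is squarefree and ≠ 1. Hence x^2 + 52x + 722 is irreducible over Q and is the minimal polynomial of α.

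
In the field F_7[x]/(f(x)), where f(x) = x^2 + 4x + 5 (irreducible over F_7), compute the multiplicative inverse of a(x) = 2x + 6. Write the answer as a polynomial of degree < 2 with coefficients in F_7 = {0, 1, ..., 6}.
a(x)^(-1) ≡ 5x + 5 (mod f(x))

Since f is irreducible over F_7, F_7[x]/(f) is a field and a(x) ≠ 0 has an inverse. Apply the extended Euclidean algorithm to f(x) and a(x) in F_7[x]: f(x) = (4x + 4)·a(x) + (2). The last nonzero remainder is the constant 2 = gcd(f, a) in F_7. Back-substituting through the division chain expresses 2 = s(x)·a(x) + t(x)·f(x) with s(x) ≡ 3x + 3 (mod f), so (3x + 3)·a(x) ≡ 2 (mod f). Multiplying by 2^(-1) ≡ 4 in F_7 gives a(x)^(-1) ≡ 4·(3x + 3) ≡ 5x + 5 (mod f). Check: (2x + 6)·(5x + 5) = 3x^2 + 5x + 2 ≡ 1 (mod x^2 + 4x + 5).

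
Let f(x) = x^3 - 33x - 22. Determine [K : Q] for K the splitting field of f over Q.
[K : Q] = 6

By the rational root test, any rational root of the monic integer polynomial f(x) = x^3 - 33x - 22 must be an integer dividing the constant term -22, i.e. one of ±{1, 2, 11, 22}. Evaluating: f(1) = -54, f(-1) = 10, f(2) = -80, f(-2) = 36, f(11) = 946, f(-11) = -990, f(22) = 9900, f(-22) = -9944; none is 0, so f has no rational root and is therefore irreducible over Q (a cubic with no linear factor over a field is irreducible). For an irreducible cubic, the Galois group is A_3 or S_3 according as the discriminant disc(f) = -4a^3 - 27b^2 = -4·(-33)^3 - 27·(-22)^2 = 130680 is or is not a square in Q. Here disc(f) = 130680 is not a perfect square in Q, so the Galois group of f over Q is not contained in A_3 and must be all of S_3. The splitting field has degree |S_3| = 6 over Q, so [K : Q] = 6.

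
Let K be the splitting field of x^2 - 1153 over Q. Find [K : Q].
[K : Q] = 2

f(x) = x^2 - 1153 factors as (x - √1153)(x + √1153). The splitting field is K = Q(√1153). Since 1153 is squarefree and > 1, it is not a perfect square, so x^2 - 1153 is irreducible over Q and [Q(√1153) : Q] = 2. Hence [K : Q] = 2.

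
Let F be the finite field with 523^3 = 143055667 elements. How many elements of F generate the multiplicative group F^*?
There are φ(143055666) = 42493248 primitive elements

F_q^* is cyclic of order q - 1 = 143055666. A cyclic group of order m has exactly φ(m) generators. Here m = 143055666 = 2 · 3^3 · 13 · 29 · 7027, so the number of primitive elements is φ(143055666) = 42493248.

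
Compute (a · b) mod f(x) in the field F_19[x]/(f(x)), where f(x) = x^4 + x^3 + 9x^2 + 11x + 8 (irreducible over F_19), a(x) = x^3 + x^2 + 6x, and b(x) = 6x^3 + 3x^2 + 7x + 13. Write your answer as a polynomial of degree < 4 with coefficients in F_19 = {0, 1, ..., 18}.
a · b ≡ 13x^3 + 16x^2 + 4x + 12 (mod f(x))

Multiply in F_19[x]: a(x)·b(x) = (x^3 + x^2 + 6x)·(6x^3 + 3x^2 + 7x + 13) = 6x^6 + 9x^5 + 8x^4 + 17x^2 + 2x. This has degree ≥ 4, so divide by f(x) over F_19: 6x^6 + 9x^5 + 8x^4 + 17x^2 + 2x = (6x^2 + 3x + 8)·(x^4 + x^3 + 9x^2 + 11x + 8) + (13x^3 + 16x^2 + 4x + 12). Hence a·b ≡ 13x^3 + 16x^2 + 4x + 12 (mod f). (F_19[x]/(f) is a field with 19^4 = 130321 elements since f is irreducible of degree 4.)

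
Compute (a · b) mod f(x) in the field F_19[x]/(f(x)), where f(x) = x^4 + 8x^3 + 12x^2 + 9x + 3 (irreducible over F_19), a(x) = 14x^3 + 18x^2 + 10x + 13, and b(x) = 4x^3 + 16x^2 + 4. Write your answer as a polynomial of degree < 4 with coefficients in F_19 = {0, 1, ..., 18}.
a · b ≡ 8x^3 + 3x^2 + x + 1 (mod f(x))

Multiply in F_19[x]: a(x)·b(x) = (14x^3 + 18x^2 + 10x + 13)·(4x^3 + 16x^2 + 4) = 18x^6 + 11x^5 + 5x^4 + 2x^3 + 14x^2 + 2x + 14. This has degree ≥ 4, so divide by f(x) over F_19: 18x^6 + 11x^5 + 5x^4 + 2x^3 + 14x^2 + 2x + 14 = (18x^2 + 17)·(x^4 + 8x^3 + 12x^2 + 9x + 3) + (8x^3 + 3x^2 + x + 1). Hence a·b ≡ 8x^3 + 3x^2 + x + 1 (mod f). (F_19[x]/(f) is a field with 19^4 = 130321 elements since f is irreducible of degree 4.)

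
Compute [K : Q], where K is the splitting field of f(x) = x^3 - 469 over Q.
[K : Q] = 6

The roots of x^3 - 469 are ∛469, ω∛469, ω^2∛469 where ω = e^(2πi/3) is a primitive cube root of unity, so K = Q(∛469, ω). Now [Q(∛469):Q] = 3 (since 469 is not a perfect cube, x^3 - 469 is irreducible) and [Q(ω):Q] = 2. Both 2 and 3 divide [K:Q], and [K:Q] ≤ 3·2 = 6, so [K:Q] = 6. (Equivalently: Q(∛469) ⊂ R but ω ∉ R, so [K : Q(∛469)] = 2.)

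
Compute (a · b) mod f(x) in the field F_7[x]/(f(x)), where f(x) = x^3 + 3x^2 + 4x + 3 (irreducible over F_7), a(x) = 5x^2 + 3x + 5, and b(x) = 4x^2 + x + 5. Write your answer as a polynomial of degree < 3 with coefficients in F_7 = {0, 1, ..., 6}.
a · b ≡ 6x^2 + 6x (mod f(x))

Multiply in F_7[x]: a(x)·b(x) = (5x^2 + 3x + 5)·(4x^2 + x + 5) = 6x^4 + 3x^3 + 6x^2 + 6x + 4. This has degree ≥ 3, so divide by f(x) over F_7: 6x^4 + 3x^3 + 6x^2 + 6x + 4 = (6x + 6)·(x^3 + 3x^2 + 4x + 3) + (6x^2 + 6x). Hence a·b ≡ 6x^2 + 6x (mod f). (F_7[x]/(f) is a field with 7^3 = 343 elements since f is irreducible of degree 3.)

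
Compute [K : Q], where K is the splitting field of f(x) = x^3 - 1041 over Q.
[K : Q] = 6

The roots of x^3 - 1041 are ∛1041, ω∛1041, ω^2∛1041 where ω = e^(2πi/3) is a primitive cube root of unity, so K = Q(∛1041, ω). Now [Q(∛1041):Q] = 3 (since 1041 is not a perfect cube, x^3 - 1041 is irreducible) and [Q(ω):Q] = 2. Both 2 and 3 divide [K:Q], and [K:Q] ≤ 3·2 = 6, so [K:Q] = 6. (Equivalently: Q(∛1041) ⊂ R but ω ∉ R, so [K : Q(∛1041)] = 2.)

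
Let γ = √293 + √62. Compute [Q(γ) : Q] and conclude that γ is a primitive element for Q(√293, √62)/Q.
[Q(γ) : Q] = 4 (equivalently, Q(γ) = Q(√293, √62))

Obviously Q(γ) ⊆ Q(√293, √62), and [Q(√293, √62):Q] = 4 (since 293, 62 are distinct squarefree integers > 1 with 18166 not a perfect square). To show equality we compute the minimal polynomial of γ. From γ = √293 + √62: γ^2 = 293 + 2√(18166) + 62 = 355 + 2√(18166), so γ^2 - 355 = 2√(18166); squaring, (γ^2 - 355)^2 = 4·18166, i.e. γ^4 - 710γ^2 + 126025 - 72664 = 0, i.e. γ^4 - 710γ^2 + 53361 = 0. So γ is a root of x^4 - 710x^2 + 53361. This polynomial is irreducible over Q: it has no rational root (each ±√293 ± √62 is irrational), and any factorization into two quadratics over Q would force √(18166) ∈ Q (pairing opposite roots) or √293, √62 ∈ Q (other pairings), all impossible. Hence [Q(γ):Q] = 4 = [Q(√293, √62):Q], so Q(γ) = Q(√293, √62).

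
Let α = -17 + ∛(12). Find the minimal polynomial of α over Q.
m_α(x) = x^3 + 51x^2 + 867x + 4901

Set β = α + 17 = ∛(12), so β^3 = 12. Then (α + 17)^3 - 12 = 0, i.e. α is a root of g(x) = (x + 17)^3 - 12 = x^3 + 51x^2 + 867x + 4901. Since g(x) = h(x + 17) where h(x) = x^3 - 12, and h is irreducible over Q (because 12 is not a perfect cube, so h has no rational root, and a monic cubic with no rational root is irreducible), g is also irreducible (irreducibility is preserved under the substitution x → x + 17). Hence m_α(x) = x^3 + 51x^2 + 867x + 4901.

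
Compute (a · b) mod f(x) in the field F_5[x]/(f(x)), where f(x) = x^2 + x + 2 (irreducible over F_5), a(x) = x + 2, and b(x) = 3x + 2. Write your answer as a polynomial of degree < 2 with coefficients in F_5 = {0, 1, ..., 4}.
a · b ≡ 3 (mod f(x))

Multiply in F_5[x]: a(x)·b(x) = (x + 2)·(3x + 2) = 3x^2 + 3x + 4. This has degree ≥ 2, so divide by f(x) over F_5: 3x^2 + 3x + 4 = (3)·(x^2 + x + 2) + (3). Hence a·b ≡ 3 (mod f). (F_5[x]/(f) is a field with 5^2 = 25 elements since f is irreducible of degree 2.)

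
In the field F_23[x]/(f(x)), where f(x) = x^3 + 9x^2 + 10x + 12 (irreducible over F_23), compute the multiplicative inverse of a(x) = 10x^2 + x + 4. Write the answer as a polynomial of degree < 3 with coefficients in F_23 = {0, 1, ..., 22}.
a(x)^(-1) ≡ x^2 + 22x + 8 (mod f(x))

Since f is irreducible over F_23, F_23[x]/(f) is a field and a(x) ≠ 0 has an inverse. Apply the extended Euclidean algorithm to f(x) and a(x) in F_23[x]: f(x) = (7x + 14)·a(x) + (14x + 2);  a(x) = (4x + 11)·(14x + 2) + (5). The last nonzero remainder is the constant 5 = gcd(f, a) in F_23. Back-substituting through the division chain expresses 5 = s(x)·a(x) + t(x)·f(x) with s(x) ≡ 5x^2 + 18x + 17 (mod f), so (5x^2 + 18x + 17)·a(x) ≡ 5 (mod f). Multiplying by 5^(-1) ≡ 14 in F_23 gives a(x)^(-1) ≡ 14·(5x^2 + 18x + 17) ≡ x^2 + 22x + 8 (mod f). Check: (10x^2 + x + 4)·(x^2 + 22x + 8) = 10x^4 + 14x^3 + 14x^2 + 4x + 9 ≡ 1 (mod x^3 + 9x^2 + 10x + 12).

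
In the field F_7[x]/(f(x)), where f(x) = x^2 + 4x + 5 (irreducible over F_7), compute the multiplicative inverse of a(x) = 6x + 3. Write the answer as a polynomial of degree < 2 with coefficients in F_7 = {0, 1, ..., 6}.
a(x)^(-1) ≡ 3x (mod f(x))

Since f is irreducible over F_7, F_7[x]/(f) is a field and a(x) ≠ 0 has an inverse. Apply the extended Euclidean algorithm to f(x) and a(x) in F_7[x]: f(x) = (6x)·a(x) + (5). The last nonzero remainder is the constant 5 = gcd(f, a) in F_7. Back-substituting through the division chain expresses 5 = s(x)·a(x) + t(x)·f(x) with s(x) ≡ x (mod f), so (x)·a(x) ≡ 5 (mod f). Multiplying by 5^(-1) ≡ 3 in F_7 gives a(x)^(-1) ≡ 3·(x) ≡ 3x (mod f). Check: (6x + 3)·(3x) = 4x^2 + 2x ≡ 1 (mod x^2 + 4x + 5).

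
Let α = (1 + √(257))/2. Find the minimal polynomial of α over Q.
m_α(x) = x^2 - x - 64

From 2α - 1 = √(257), squaring gives (2α - 1)^2 = 257, i.e. 4α^2 - 4α + 1 = 257, so α^2 - α + (1 - 257)/4 = 0. Since 257 ≡ 1 (mod 4), (1 - 257)/4 = -64 ∈ Z. The polynomial x^2 - x - 64 has discriminant 1 - 4·(-64) = 257, which is not a perfect square in Q (d = 257 is squarefree and ≠ 1), so x^2 - x - 64 is irreducible over Q. It is the minimal polynomial of α.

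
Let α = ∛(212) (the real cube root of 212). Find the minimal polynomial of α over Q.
m_α(x) = x^3 - 212

α satisfies α^3 = 212, so x^3 - 212 annihilates α. By the rational root test, a rational root p/q (in lowest terms) of x^3 - 212 would satisfy p^3 = 212 q^3, forcing q = 1 and p^3 = 212; but 212 is not a perfect cube, contradiction. A monic cubic over Q with no rational root is irreducible (any nontrivial factorization would include a linear factor). Hence x^3 - 212 is the minimal polynomial of α, and in particular [Q(α):Q] = 3.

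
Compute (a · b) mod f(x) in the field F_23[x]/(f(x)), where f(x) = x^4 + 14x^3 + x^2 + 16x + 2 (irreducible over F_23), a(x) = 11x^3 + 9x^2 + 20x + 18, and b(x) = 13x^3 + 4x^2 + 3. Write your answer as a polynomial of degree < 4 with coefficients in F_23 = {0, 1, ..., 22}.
a · b ≡ 7x^2 + 12x + 19 (mod f(x))

Multiply in F_23[x]: a(x)·b(x) = (11x^3 + 9x^2 + 20x + 18)·(13x^3 + 4x^2 + 3) = 5x^6 + 20x^4 + 2x^3 + 7x^2 + 14x + 8. This has degree ≥ 4, so divide by f(x) over F_23: 5x^6 + 20x^4 + 2x^3 + 7x^2 + 14x + 8 = (5x^2 + 22x + 6)·(x^4 + 14x^3 + x^2 + 16x + 2) + (7x^2 + 12x + 19). Hence a·b ≡ 7x^2 + 12x + 19 (mod f). (F_23[x]/(f) is a field with 23^4 = 279841 elements since f is irreducible of degree 4.)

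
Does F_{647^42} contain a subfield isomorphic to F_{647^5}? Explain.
No: F_{647^5} is not a subfield of F_{647^42}

F_{p^m} embeds in F_{p^n} iff m | n. Here 5 ∤ 42 (since 42 = 8·5 + 2 with remainder 2 ≠ 0), so F_{647^5} is not a subfield of F_{647^42}. Equivalently: if it were, the tower law would give 5 = [F_{647^5}:F_647] dividing [F_{647^42}:F_647] = 42, contradiction.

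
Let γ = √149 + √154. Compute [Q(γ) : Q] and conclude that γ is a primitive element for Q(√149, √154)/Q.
[Q(γ) : Q] = 4 (equivalently, Q(γ) = Q(√149, √154))

Obviously Q(γ) ⊆ Q(√149, √154), and [Q(√149, √154):Q] = 4 (since 149, 154 are distinct squarefree integers > 1 with 22946 not a perfect square). To show equality we compute the minimal polynomial of γ. From γ = √149 + √154: γ^2 = 149 + 2√(22946) + 154 = 303 + 2√(22946), so γ^2 - 303 = 2√(22946); squaring, (γ^2 - 303)^2 = 4·22946, i.e. γ^4 - 606γ^2 + 91809 - 91784 = 0, i.e. γ^4 - 606γ^2 + 25 = 0. So γ is a root of x^4 - 606x^2 + 25. This polynomial is irreducible over Q: it has no rational root (each ±√149 ± √154 is irrational), and any factorization into two quadratics over Q would force √(22946) ∈ Q (pairing opposite roots) or √149, √154 ∈ Q (other pairings), all impossible. Hence [Q(γ):Q] = 4 = [Q(√149, √154):Q], so Q(γ) = Q(√149, √154).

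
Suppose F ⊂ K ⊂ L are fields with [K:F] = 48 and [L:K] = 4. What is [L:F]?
[L:F] = 192

The tower law says that for any tower of field extensions F ⊂ K ⊂ L with finite degrees, [L:F] = [L:K] · [K:F]. Here this gives [L:F] = 4 · 48 = 192.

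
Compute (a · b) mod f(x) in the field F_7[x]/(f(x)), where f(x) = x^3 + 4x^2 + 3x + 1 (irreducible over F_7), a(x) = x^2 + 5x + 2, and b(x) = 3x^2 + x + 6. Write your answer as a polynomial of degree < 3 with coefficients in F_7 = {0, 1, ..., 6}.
a · b ≡ 6x^2 + 3x + 1 (mod f(x))

Multiply in F_7[x]: a(x)·b(x) = (x^2 + 5x + 2)·(3x^2 + x + 6) = 3x^4 + 2x^3 + 3x^2 + 4x + 5. This has degree ≥ 3, so divide by f(x) over F_7: 3x^4 + 2x^3 + 3x^2 + 4x + 5 = (3x + 4)·(x^3 + 4x^2 + 3x + 1) + (6x^2 + 3x + 1). Hence a·b ≡ 6x^2 + 3x + 1 (mod f). (F_7[x]/(f) is a field with 7^3 = 343 elements since f is irreducible of degree 3.)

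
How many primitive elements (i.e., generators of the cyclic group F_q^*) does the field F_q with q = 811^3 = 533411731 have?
There are φ(533411730) = 134369280 primitive elements

F_q^* is cyclic of order q - 1 = 533411730. A cyclic group of order m has exactly φ(m) generators. Here m = 533411730 = 2 · 3^5 · 5 · 31 · 73 · 97, so the number of primitive elements is φ(533411730) = 134369280.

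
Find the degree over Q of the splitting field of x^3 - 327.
[K : Q] = 6

The roots of x^3 - 327 are ∛327, ω∛327, ω^2∛327 where ω = e^(2πi/3) is a primitive cube root of unity, so K = Q(∛327, ω). Now [Q(∛327):Q] = 3 (since 327 is not a perfect cube, x^3 - 327 is irreducible) and [Q(ω):Q] = 2. Both 2 and 3 divide [K:Q], and [K:Q] ≤ 3·2 = 6, so [K:Q] = 6. (Equivalently: Q(∛327) ⊂ R but ω ∉ R, so [K : Q(∛327)] = 2.)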